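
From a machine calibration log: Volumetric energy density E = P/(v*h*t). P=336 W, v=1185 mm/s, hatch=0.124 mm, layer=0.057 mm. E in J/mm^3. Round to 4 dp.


E = 336 / (1185*0.124*0.057) = 40.1166 J/mm^3


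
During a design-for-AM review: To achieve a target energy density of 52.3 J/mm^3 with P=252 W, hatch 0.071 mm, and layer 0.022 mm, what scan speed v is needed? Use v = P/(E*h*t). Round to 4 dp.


v = 252 / (52.3*0.071*0.022) = 3084.7347 mm/s


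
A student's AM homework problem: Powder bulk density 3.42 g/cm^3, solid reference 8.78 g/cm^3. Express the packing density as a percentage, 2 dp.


Packing = (3.42/8.78)*100 = 38.95 %


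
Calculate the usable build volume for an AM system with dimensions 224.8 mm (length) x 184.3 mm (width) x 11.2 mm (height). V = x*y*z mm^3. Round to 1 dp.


V = 224.8 * 184.3 * 11.2 = 464023.2 mm^3


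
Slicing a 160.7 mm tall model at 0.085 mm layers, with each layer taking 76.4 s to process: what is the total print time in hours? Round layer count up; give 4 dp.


Layers = ceil(160.7/0.085) = 1891
t = 1891 * 76.4 / 3600 = 40.1312 hrs


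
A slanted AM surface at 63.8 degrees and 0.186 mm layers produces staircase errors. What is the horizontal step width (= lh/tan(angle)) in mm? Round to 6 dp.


step = 0.186 / tan(63.8) = 0.091523 mm


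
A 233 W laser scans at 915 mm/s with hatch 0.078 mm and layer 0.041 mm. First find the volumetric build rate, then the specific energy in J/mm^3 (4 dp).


Build rate = 915 * 0.078 * 0.041 = 2.92617 mm^3/s
SE = 233 / 2.92617 = 79.6263 J/mm^3


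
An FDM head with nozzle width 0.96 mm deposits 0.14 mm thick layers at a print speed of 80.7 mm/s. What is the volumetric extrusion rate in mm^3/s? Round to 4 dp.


Rate = 0.96 * 0.14 * 80.7 = 10.8461 mm^3/s


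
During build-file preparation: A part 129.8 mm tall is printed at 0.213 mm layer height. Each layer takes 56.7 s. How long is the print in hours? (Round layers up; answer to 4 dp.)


Layers = ceil(129.8/0.213) = 610
t = 610 * 56.7 / 3600 = 9.6075 hrs


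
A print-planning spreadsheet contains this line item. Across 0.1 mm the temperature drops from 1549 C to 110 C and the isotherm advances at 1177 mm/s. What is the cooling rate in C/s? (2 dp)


G = (1549-110)/0.1 = 14390.0 C/mm
CR = 14390.0 * 1177 = 16937030.0 C/s


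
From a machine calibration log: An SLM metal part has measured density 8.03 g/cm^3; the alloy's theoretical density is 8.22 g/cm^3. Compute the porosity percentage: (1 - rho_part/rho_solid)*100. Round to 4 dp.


Porosity = (1-8.03/8.22)*100 = 2.3114 %


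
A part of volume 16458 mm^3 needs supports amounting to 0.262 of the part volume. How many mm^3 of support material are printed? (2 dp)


V_support = 16458 * 0.262 = 4312.0 mm^3


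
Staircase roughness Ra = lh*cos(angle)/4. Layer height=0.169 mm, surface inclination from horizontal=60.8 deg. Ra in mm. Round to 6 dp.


Ra = 0.169 * cos(60.8) / 4 = 0.020612 mm


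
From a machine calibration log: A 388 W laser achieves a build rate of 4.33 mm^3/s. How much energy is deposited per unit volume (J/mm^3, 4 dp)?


SE = 388 / 4.33 = 89.6074 J/mm^3


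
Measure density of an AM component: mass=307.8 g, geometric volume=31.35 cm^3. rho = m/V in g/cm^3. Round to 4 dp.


rho = 307.8 / 31.35 = 9.8182 g/cm^3


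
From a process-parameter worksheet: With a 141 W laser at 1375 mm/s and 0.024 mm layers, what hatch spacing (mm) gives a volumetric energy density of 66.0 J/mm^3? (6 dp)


h = 141 / (66.0*1375*0.024) = 0.064738 mm


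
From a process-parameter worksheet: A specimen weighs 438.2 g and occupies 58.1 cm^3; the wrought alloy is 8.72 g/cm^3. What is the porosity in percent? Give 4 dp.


rho_part = 438.2 / 58.1 = 7.54216867 g/cm^3
Porosity = (1 - 7.54216867/8.72)*100 = 13.5072 %


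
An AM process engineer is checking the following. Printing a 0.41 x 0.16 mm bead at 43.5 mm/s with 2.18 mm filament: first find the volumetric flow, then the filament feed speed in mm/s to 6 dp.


Q = 0.41 * 0.16 * 43.5 = 2.8536 mm^3/s
A_fil = pi*(2.18/2)^2 = 3.73252623 mm^2
v_feed = 2.8536 / 3.73252623 = 0.764522 mm/s


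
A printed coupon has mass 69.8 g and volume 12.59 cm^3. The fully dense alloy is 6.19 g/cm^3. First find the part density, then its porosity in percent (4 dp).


rho_part = 69.8 / 12.59 = 5.54408261 g/cm^3
Porosity = (1 - 5.54408261/6.19)*100 = 10.4349 %


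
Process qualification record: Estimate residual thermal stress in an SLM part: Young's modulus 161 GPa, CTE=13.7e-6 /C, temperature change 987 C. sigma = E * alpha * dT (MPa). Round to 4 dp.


sigma = 161*1000 * 13.7e-6 * 987 = 2177.0259 MPa


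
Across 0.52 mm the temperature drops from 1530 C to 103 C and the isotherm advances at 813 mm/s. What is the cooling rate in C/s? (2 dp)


G = (1530-103)/0.52 = 2744.23076923 C/mm
CR = 2744.23076923 * 813 = 2231059.62 C/s


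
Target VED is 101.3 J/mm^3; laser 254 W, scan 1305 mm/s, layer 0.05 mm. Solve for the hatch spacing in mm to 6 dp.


h = 254 / (101.3*1305*0.05) = 0.038428 mm


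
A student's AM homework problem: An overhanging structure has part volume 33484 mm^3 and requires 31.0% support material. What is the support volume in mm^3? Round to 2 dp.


V_support = 33484 * 0.31 = 10380.04 mm^3


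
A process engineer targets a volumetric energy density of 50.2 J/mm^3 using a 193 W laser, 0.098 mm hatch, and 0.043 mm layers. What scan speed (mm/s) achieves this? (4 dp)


v = 193 / (50.2*0.098*0.043) = 912.3449 mm/s


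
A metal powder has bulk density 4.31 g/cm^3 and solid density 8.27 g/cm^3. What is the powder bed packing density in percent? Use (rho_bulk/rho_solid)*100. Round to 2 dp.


Packing = (4.31/8.27)*100 = 52.12 %


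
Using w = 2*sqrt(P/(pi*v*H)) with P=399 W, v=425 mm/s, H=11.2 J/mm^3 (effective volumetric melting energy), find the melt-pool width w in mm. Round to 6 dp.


w = 2*sqrt(399/(pi*425*11.2)) = 0.326692 mm


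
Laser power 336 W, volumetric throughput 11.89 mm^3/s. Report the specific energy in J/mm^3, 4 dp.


SE = 336 / 11.89 = 28.259 J/mm^3


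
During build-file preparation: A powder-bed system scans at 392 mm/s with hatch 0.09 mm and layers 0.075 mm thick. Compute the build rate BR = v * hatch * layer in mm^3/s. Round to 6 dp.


Rate = 392 * 0.09 * 0.075 = 2.646 mm^3/s


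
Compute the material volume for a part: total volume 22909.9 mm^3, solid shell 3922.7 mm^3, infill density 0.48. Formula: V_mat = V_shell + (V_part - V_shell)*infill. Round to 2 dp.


V_infill = (22909.9 - 3922.7) * 0.48 = 9113.86
V_total = 3922.7 + 9113.86 = 13036.56 mm^3


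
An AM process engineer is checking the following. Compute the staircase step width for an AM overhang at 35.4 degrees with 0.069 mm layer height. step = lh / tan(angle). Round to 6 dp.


step = 0.069 / tan(35.4) = 0.097092 mm


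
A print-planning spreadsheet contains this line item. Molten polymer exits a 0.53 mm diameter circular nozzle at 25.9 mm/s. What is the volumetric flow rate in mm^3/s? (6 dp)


A = pi*(0.53/2)^2 = 0.22061834 mm^2
Q = 0.22061834 * 25.9 = 5.714015 mm^3/s


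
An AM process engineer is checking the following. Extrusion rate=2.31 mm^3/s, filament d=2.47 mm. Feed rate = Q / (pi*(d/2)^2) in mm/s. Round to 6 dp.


A = pi*(2.47/2)^2 = 4.791636
v = 2.31 / 4.791636 = 0.48209 mm/s


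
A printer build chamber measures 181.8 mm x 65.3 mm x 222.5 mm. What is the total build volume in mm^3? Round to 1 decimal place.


V = 181.8 * 65.3 * 222.5 = 2641417.7 mm^3


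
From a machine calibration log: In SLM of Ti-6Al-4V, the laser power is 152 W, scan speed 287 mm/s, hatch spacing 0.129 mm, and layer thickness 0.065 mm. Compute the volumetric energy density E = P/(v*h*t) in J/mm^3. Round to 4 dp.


E = 152 / (287*0.129*0.065) = 63.1624 J/mm^3


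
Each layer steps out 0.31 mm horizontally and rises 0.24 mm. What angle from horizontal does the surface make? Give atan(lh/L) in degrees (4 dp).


angle = atan(0.24/0.31) = 37.7468 degrees


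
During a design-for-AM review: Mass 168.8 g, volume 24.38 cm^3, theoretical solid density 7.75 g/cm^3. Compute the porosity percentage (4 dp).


rho_part = 168.8 / 24.38 = 6.92370796 g/cm^3
Porosity = (1 - 6.92370796/7.75)*100 = 10.6618 %


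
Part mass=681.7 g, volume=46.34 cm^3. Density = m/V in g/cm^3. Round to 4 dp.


rho = 681.7 / 46.34 = 14.7108 g/cm^3


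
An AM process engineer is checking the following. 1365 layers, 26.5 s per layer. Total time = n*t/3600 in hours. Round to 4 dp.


t = 1365 * 26.5 / 3600 = 10.0479 hrs


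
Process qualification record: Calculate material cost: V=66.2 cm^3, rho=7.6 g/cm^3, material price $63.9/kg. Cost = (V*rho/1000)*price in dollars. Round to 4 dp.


Mass = 66.2*7.6/1000 = 0.50312 kg
Cost = 0.50312 * 63.9 = 32.1494 $


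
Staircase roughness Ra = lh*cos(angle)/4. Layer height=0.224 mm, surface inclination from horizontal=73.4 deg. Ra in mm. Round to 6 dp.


Ra = 0.224 * cos(73.4) / 4 = 0.015999 mm


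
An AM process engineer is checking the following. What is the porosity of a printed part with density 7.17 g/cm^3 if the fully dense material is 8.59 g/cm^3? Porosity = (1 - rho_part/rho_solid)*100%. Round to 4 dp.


Porosity = (1-7.17/8.59)*100 = 16.5308 %


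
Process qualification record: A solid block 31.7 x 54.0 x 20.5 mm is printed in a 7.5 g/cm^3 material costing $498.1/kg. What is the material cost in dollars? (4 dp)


V = 31.7 * 54.0 * 20.5 = 35091.9 mm^3 = 35.0919 cm^3
Mass = 35.0919 * 7.5 / 1000 = 0.26318925 kg
Cost = 0.26318925 * 498.1 = 131.0946 $


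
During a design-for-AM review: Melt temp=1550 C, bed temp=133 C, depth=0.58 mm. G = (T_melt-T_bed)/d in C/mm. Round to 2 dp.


G = (1550-133)/0.58 = 2443.1 C/mm


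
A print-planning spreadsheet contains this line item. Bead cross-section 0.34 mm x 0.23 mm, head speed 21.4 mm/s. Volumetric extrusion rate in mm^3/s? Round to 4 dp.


Rate = 0.34 * 0.23 * 21.4 = 1.6735 mm^3/s


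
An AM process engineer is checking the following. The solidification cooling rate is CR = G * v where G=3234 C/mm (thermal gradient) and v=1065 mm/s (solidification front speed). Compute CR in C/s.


CR = 3234 * 1065 = 3444210 C/s


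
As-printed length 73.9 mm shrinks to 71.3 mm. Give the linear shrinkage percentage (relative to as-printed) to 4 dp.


Shrinkage = ((73.9-71.3)/73.9)*100 = 3.5183 %


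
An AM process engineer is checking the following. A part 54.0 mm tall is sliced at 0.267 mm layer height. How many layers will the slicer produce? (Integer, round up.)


Layers = ceil(54.0/0.267) = 203


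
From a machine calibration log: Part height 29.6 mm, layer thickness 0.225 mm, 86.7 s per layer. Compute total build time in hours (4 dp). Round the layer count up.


Layers = ceil(29.6/0.225) = 132
t = 132 * 86.7 / 3600 = 3.179 hrs


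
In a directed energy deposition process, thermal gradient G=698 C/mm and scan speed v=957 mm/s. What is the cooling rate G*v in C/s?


CR = 698 * 957 = 667986 C/s


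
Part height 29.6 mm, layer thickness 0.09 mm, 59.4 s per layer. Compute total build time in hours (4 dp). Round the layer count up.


Layers = ceil(29.6/0.09) = 329
t = 329 * 59.4 / 3600 = 5.4285 hrs


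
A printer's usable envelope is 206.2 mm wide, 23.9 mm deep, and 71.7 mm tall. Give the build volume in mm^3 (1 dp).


V = 206.2 * 23.9 * 71.7 = 353350.5 mm^3


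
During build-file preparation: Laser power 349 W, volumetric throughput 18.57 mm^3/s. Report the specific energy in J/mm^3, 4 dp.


SE = 349 / 18.57 = 18.7938 J/mm^3


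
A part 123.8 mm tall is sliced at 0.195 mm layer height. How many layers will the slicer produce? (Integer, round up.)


Layers = ceil(123.8/0.195) = 635


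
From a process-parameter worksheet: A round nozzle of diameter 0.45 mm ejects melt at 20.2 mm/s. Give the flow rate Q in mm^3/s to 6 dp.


A = pi*(0.45/2)^2 = 0.15904313 mm^2
Q = 0.15904313 * 20.2 = 3.212671 mm^3/s


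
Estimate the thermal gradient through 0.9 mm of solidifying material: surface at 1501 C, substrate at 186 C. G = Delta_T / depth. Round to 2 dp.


G = (1501-186)/0.9 = 1461.11 C/mm


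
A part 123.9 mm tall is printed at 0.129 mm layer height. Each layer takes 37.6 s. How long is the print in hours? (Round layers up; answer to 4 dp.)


Layers = ceil(123.9/0.129) = 961
t = 961 * 37.6 / 3600 = 10.0371 hrs


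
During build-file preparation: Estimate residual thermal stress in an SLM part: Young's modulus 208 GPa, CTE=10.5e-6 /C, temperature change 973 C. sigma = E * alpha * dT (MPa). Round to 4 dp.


sigma = 208*1000 * 10.5e-6 * 973 = 2125.032 MPa


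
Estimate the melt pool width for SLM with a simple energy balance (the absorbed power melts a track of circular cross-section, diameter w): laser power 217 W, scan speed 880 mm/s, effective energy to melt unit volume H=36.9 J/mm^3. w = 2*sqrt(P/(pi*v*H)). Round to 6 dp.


w = 2*sqrt(217/(pi*880*36.9)) = 0.092242 mm


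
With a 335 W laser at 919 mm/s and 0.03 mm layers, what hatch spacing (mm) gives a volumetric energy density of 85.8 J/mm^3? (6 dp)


h = 335 / (85.8*919*0.03) = 0.141619 mm


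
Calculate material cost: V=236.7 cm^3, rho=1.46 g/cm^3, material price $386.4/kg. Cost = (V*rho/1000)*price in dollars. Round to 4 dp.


Mass = 236.7*1.46/1000 = 0.345582 kg
Cost = 0.345582 * 386.4 = 133.5329 $


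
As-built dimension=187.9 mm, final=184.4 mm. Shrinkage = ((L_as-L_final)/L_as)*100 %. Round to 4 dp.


Shrinkage = ((187.9-184.4)/187.9)*100 = 1.8627 %


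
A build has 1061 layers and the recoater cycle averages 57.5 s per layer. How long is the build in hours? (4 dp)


t = 1061 * 57.5 / 3600 = 16.9465 hrs


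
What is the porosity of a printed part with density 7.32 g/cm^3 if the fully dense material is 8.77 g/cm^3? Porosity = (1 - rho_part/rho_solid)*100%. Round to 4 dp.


Porosity = (1-7.32/8.77)*100 = 16.5336 %


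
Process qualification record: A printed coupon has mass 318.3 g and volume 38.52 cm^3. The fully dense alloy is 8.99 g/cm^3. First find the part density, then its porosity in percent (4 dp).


rho_part = 318.3 / 38.52 = 8.26323988 g/cm^3
Porosity = (1 - 8.26323988/8.99)*100 = 8.0841 %


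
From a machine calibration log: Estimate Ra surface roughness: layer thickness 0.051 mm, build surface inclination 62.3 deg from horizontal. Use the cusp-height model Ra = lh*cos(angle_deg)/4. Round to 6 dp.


Ra = 0.051 * cos(62.3) / 4 = 0.005927 mm


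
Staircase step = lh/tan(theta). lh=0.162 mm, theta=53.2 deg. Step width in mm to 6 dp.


step = 0.162 / tan(53.2) = 0.121191 mm


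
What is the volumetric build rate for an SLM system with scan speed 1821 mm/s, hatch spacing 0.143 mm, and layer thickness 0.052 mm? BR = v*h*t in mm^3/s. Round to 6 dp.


Rate = 1821 * 0.143 * 0.052 = 13.540956 mm^3/s


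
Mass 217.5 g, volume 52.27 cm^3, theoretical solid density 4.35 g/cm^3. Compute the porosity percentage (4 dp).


rho_part = 217.5 / 52.27 = 4.16108667 g/cm^3
Porosity = (1 - 4.16108667/4.35)*100 = 4.3428 %


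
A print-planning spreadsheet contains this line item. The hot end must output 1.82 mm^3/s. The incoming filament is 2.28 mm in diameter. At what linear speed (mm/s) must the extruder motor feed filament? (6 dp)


A = pi*(2.28/2)^2 = 4.082814
v = 1.82 / 4.082814 = 0.445771 mm/s


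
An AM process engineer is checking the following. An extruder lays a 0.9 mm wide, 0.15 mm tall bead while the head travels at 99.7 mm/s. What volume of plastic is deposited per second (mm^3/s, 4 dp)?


Rate = 0.9 * 0.15 * 99.7 = 13.4595 mm^3/s


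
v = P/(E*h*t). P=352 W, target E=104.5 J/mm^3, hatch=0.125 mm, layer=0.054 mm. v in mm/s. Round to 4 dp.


v = 352 / (104.5*0.125*0.054) = 499.0253 mm/s


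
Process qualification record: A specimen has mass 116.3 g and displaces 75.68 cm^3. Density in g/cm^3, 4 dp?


rho = 116.3 / 75.68 = 1.5367 g/cm^3


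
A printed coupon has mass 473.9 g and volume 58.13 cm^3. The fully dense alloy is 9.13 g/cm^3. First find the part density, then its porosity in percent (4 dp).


rho_part = 473.9 / 58.13 = 8.152417 g/cm^3
Porosity = (1 - 8.152417/9.13)*100 = 10.7074 %


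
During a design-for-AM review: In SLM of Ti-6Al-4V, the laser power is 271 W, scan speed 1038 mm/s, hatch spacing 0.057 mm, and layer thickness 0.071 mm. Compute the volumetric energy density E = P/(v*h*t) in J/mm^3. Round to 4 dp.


E = 271 / (1038*0.057*0.071) = 64.5117 J/mm^3


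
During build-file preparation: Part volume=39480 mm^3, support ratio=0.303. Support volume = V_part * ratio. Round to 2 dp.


V_support = 39480 * 0.303 = 11962.44 mm^3


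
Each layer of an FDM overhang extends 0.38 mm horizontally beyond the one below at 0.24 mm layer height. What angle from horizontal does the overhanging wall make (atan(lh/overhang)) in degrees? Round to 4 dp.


angle = atan(0.24/0.38) = 32.2756 degrees


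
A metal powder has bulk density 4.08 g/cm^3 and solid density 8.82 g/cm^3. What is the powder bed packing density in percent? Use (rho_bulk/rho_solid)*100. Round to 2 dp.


Packing = (4.08/8.82)*100 = 46.26 %


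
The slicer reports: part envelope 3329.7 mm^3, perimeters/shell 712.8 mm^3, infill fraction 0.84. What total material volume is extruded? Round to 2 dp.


V_infill = (3329.7 - 712.8) * 0.84 = 2198.2
V_total = 712.8 + 2198.2 = 2911.0 mm^3


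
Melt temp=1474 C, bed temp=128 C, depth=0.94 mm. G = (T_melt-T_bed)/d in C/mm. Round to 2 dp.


G = (1474-128)/0.94 = 1431.91 C/mm


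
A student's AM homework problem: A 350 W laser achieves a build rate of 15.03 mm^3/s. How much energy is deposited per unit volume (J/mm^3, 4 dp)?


SE = 350 / 15.03 = 23.2868 J/mm^3


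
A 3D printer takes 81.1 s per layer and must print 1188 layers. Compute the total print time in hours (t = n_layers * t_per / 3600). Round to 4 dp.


t = 1188 * 81.1 / 3600 = 26.763 hrs


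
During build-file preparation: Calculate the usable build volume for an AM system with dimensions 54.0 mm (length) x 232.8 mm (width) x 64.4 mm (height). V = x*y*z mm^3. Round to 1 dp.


V = 54.0 * 232.8 * 64.4 = 809585.3 mm^3


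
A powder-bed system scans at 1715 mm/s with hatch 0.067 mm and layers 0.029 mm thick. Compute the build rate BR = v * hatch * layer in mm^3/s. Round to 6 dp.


Rate = 1715 * 0.067 * 0.029 = 3.332245 mm^3/s


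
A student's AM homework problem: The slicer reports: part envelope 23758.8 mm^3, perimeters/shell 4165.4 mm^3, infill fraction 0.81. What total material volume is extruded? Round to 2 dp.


V_infill = (23758.8 - 4165.4) * 0.81 = 15870.65
V_total = 4165.4 + 15870.65 = 20036.05 mm^3


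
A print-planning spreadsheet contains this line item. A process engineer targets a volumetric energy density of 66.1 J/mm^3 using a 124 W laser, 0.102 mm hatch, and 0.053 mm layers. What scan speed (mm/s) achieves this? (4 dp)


v = 124 / (66.1*0.102*0.053) = 347.0118 mm/s


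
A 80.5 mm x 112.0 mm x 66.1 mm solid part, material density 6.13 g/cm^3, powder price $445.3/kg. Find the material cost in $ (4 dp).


V = 80.5 * 112.0 * 66.1 = 595957.6 mm^3 = 595.9576 cm^3
Mass = 595.9576 * 6.13 / 1000 = 3.65322009 kg
Cost = 3.65322009 * 445.3 = 1626.7789 $


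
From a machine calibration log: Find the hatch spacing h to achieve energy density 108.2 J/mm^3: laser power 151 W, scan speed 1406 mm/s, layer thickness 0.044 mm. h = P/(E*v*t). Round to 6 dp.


h = 151 / (108.2*1406*0.044) = 0.022559 mm


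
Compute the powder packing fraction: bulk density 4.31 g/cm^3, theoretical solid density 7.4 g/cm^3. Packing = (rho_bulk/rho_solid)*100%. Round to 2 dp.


Packing = (4.31/7.4)*100 = 58.24 %


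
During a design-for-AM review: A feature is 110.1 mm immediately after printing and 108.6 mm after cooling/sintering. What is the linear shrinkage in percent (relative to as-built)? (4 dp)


Shrinkage = ((110.1-108.6)/110.1)*100 = 1.3624 %


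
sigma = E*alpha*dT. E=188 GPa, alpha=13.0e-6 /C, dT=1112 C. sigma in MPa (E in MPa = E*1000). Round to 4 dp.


sigma = 188*1000 * 13.0e-6 * 1112 = 2717.728 MPa


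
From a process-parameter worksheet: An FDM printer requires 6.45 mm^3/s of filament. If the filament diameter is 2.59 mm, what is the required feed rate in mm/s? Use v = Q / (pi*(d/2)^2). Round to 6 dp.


A = pi*(2.59/2)^2 = 5.268529
v = 6.45 / 5.268529 = 1.224251 mm/s


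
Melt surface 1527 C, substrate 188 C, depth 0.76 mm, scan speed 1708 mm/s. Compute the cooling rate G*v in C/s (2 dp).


G = (1527-188)/0.76 = 1761.84210526 C/mm
CR = 1761.84210526 * 1708 = 3009226.32 C/s


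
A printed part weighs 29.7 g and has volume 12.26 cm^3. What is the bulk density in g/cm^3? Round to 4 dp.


rho = 29.7 / 12.26 = 2.4225 g/cm^3


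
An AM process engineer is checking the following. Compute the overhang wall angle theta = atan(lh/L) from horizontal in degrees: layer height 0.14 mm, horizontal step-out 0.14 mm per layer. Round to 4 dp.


angle = atan(0.14/0.14) = 45.0 degrees


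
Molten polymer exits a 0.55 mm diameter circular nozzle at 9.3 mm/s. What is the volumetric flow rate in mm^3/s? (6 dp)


A = pi*(0.55/2)^2 = 0.23758294 mm^2
Q = 0.23758294 * 9.3 = 2.209521 mm^3/s


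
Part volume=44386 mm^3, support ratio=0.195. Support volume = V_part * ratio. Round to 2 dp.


V_support = 44386 * 0.195 = 8655.27 mm^3


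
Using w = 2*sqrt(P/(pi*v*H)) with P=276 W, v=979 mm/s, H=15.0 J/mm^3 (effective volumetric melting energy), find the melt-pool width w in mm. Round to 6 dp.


w = 2*sqrt(276/(pi*979*15.0)) = 0.154694 mm


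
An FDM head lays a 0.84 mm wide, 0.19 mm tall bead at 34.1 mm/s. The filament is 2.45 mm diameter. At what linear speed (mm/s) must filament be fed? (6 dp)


Q = 0.84 * 0.19 * 34.1 = 5.44236 mm^3/s
A_fil = pi*(2.45/2)^2 = 4.71435248 mm^2
v_feed = 5.44236 / 4.71435248 = 1.154424 mm/s


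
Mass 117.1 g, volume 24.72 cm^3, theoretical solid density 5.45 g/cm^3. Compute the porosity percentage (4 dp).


rho_part = 117.1 / 24.72 = 4.73705502 g/cm^3
Porosity = (1 - 4.73705502/5.45)*100 = 13.0816 %


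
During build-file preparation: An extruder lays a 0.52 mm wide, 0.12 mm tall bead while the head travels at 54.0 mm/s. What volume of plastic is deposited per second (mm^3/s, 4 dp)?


Rate = 0.52 * 0.12 * 54.0 = 3.3696 mm^3/s


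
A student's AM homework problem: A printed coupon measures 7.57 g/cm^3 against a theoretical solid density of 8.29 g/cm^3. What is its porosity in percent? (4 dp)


Porosity = (1-7.57/8.29)*100 = 8.6852 %


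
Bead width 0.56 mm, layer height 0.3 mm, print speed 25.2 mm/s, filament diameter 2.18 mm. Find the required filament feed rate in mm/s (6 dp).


Q = 0.56 * 0.3 * 25.2 = 4.2336 mm^3/s
A_fil = pi*(2.18/2)^2 = 3.73252623 mm^2
v_feed = 4.2336 / 3.73252623 = 1.134245 mm/s


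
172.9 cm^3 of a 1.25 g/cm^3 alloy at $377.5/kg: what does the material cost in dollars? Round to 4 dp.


Mass = 172.9*1.25/1000 = 0.216125 kg
Cost = 0.216125 * 377.5 = 81.5872 $


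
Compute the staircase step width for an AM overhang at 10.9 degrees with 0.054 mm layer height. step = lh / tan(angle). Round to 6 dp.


step = 0.054 / tan(10.9) = 0.280418 mm


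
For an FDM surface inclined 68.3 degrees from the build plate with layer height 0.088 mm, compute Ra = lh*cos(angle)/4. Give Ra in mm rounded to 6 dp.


Ra = 0.088 * cos(68.3) / 4 = 0.008134 mm


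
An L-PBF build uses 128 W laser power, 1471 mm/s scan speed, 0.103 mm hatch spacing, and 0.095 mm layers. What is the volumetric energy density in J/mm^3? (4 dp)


E = 128 / (1471*0.103*0.095) = 8.8928 J/mm^3


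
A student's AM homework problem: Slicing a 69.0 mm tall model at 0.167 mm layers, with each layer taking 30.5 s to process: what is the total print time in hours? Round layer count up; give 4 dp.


Layers = ceil(69.0/0.167) = 414
t = 414 * 30.5 / 3600 = 3.5075 hrs


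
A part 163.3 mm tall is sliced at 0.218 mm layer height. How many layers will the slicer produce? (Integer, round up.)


Layers = ceil(163.3/0.218) = 750


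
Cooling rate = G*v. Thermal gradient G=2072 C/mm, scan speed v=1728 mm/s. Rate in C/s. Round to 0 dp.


CR = 2072 * 1728 = 3580416 C/s


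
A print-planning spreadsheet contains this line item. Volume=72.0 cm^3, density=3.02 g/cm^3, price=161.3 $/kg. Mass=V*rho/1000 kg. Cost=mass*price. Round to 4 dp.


Mass = 72.0*3.02/1000 = 0.21744 kg
Cost = 0.21744 * 161.3 = 35.0731 $


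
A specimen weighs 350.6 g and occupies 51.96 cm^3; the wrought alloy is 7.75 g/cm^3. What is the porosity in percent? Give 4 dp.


rho_part = 350.6 / 51.96 = 6.74749808 g/cm^3
Porosity = (1 - 6.74749808/7.75)*100 = 12.9355 %


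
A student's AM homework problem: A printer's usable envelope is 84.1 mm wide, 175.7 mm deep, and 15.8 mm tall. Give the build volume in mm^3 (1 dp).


V = 84.1 * 175.7 * 15.8 = 233466.6 mm^3


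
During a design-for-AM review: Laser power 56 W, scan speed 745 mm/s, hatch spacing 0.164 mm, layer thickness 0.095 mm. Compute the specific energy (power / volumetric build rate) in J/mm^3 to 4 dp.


Build rate = 745 * 0.164 * 0.095 = 11.6071 mm^3/s
SE = 56 / 11.6071 = 4.8246 J/mm^3


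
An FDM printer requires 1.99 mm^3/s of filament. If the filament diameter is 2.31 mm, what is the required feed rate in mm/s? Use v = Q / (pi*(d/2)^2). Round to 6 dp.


A = pi*(2.31/2)^2 = 4.190963
v = 1.99 / 4.190963 = 0.474831 mm/s


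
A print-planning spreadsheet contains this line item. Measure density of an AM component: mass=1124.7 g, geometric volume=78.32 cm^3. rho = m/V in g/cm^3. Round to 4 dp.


rho = 1124.7 / 78.32 = 14.3603 g/cm^3


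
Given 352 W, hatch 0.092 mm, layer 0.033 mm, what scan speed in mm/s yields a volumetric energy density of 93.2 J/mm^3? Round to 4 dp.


v = 352 / (93.2*0.092*0.033) = 1244.0132 mm/s


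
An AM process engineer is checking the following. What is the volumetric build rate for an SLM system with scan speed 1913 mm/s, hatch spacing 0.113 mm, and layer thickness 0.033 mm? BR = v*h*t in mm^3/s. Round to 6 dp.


Rate = 1913 * 0.113 * 0.033 = 7.133577 mm^3/s


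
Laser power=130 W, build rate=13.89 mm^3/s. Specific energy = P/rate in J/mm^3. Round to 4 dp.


SE = 130 / 13.89 = 9.3593 J/mm^3


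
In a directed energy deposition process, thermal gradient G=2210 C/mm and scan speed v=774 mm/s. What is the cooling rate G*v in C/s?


CR = 2210 * 774 = 1710540 C/s


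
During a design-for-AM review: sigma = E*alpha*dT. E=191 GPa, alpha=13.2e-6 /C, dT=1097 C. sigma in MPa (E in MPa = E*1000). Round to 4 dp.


sigma = 191*1000 * 13.2e-6 * 1097 = 2765.7564 MPa


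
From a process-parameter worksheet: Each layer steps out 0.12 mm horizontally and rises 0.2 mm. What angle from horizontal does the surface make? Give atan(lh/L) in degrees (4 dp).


angle = atan(0.2/0.12) = 59.0362 degrees


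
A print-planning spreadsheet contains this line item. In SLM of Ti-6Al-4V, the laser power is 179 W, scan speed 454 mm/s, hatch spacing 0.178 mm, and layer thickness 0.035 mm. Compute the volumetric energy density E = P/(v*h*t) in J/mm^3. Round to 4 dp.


E = 179 / (454*0.178*0.035) = 63.2862 J/mm^3


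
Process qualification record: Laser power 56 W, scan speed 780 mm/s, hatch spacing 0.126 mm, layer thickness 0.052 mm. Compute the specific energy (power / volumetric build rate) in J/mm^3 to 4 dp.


Build rate = 780 * 0.126 * 0.052 = 5.11056 mm^3/s
SE = 56 / 5.11056 = 10.9577 J/mm^3


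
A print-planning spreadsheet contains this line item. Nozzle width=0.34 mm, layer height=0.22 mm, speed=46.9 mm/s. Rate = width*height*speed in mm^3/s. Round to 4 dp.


Rate = 0.34 * 0.22 * 46.9 = 3.5081 mm^3/s


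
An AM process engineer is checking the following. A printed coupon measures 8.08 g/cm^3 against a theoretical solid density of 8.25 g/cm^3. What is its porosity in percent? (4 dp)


Porosity = (1-8.08/8.25)*100 = 2.0606 %


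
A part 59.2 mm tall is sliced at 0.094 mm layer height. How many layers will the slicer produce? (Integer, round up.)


Layers = ceil(59.2/0.094) = 630


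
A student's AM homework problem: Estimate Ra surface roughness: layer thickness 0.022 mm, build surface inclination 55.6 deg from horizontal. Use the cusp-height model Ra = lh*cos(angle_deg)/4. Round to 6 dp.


Ra = 0.022 * cos(55.6) / 4 = 0.003107 mm


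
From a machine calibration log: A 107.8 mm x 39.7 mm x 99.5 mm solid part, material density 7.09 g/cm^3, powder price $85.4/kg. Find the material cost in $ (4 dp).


V = 107.8 * 39.7 * 99.5 = 425826.17 mm^3 = 425.82617 cm^3
Mass = 425.82617 * 7.09 / 1000 = 3.01910755 kg
Cost = 3.01910755 * 85.4 = 257.8318 $


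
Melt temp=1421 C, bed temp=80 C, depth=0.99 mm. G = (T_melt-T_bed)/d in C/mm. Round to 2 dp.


G = (1421-80)/0.99 = 1354.55 C/mm


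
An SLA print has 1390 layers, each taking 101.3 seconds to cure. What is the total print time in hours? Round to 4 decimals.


t = 1390 * 101.3 / 3600 = 39.1131 hrs


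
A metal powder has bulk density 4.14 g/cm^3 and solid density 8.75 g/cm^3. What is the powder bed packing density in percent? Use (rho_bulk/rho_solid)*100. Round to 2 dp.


Packing = (4.14/8.75)*100 = 47.31 %


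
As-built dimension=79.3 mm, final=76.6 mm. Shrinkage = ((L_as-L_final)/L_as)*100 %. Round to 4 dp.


Shrinkage = ((79.3-76.6)/79.3)*100 = 3.4048 %


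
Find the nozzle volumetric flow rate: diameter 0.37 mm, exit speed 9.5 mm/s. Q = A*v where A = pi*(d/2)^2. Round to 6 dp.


A = pi*(0.37/2)^2 = 0.10752101 mm^2
Q = 0.10752101 * 9.5 = 1.02145 mm^3/s


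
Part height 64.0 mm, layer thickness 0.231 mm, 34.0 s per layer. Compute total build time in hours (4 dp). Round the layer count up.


Layers = ceil(64.0/0.231) = 278
t = 278 * 34.0 / 3600 = 2.6256 hrs


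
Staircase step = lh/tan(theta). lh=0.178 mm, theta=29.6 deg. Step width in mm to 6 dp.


step = 0.178 / tan(29.6) = 0.313337 mm


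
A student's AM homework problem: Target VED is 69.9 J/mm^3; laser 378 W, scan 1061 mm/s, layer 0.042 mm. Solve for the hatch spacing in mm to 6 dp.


h = 378 / (69.9*1061*0.042) = 0.121353 mm


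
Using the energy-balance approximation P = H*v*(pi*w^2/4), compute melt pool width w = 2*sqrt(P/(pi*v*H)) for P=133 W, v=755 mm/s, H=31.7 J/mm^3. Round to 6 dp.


w = 2*sqrt(133/(pi*755*31.7)) = 0.084116 mm


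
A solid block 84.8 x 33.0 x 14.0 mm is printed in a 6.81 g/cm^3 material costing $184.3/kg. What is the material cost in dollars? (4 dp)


V = 84.8 * 33.0 * 14.0 = 39177.6 mm^3 = 39.1776 cm^3
Mass = 39.1776 * 6.81 / 1000 = 0.26679946 kg
Cost = 0.26679946 * 184.3 = 49.1711 $


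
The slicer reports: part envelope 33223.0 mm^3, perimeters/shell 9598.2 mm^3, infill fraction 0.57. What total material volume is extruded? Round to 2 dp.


V_infill = (33223.0 - 9598.2) * 0.57 = 13466.14
V_total = 9598.2 + 13466.14 = 23064.34 mm^3


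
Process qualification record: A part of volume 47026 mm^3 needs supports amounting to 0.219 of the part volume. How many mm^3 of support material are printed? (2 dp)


V_support = 47026 * 0.219 = 10298.69 mm^3


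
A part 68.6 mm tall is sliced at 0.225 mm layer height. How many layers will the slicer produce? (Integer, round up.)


Layers = ceil(68.6/0.225) = 305


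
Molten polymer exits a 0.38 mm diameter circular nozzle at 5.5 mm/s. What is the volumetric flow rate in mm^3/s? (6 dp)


A = pi*(0.38/2)^2 = 0.11341149 mm^2
Q = 0.11341149 * 5.5 = 0.623763 mm^3/s


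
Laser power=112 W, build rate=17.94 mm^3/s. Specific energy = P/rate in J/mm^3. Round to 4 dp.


SE = 112 / 17.94 = 6.243 J/mm^3


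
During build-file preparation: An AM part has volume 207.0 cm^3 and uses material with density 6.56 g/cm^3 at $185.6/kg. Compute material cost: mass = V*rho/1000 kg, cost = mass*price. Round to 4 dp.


Mass = 207.0*6.56/1000 = 1.35792 kg
Cost = 1.35792 * 185.6 = 252.03 $


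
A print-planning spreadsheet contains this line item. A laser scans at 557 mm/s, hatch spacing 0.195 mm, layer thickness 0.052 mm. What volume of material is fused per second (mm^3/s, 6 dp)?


Rate = 557 * 0.195 * 0.052 = 5.64798 mm^3/s


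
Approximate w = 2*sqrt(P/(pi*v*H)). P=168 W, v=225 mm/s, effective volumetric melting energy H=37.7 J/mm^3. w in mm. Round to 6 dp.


w = 2*sqrt(168/(pi*225*37.7)) = 0.158799 mm


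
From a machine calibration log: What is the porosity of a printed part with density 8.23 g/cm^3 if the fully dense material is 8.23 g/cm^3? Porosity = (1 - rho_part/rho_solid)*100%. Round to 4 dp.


Porosity = (1-8.23/8.23)*100 = 0.0 %


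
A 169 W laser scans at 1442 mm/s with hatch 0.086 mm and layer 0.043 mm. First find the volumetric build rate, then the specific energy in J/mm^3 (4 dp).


Build rate = 1442 * 0.086 * 0.043 = 5.332516 mm^3/s
SE = 169 / 5.332516 = 31.6924 J/mm^3


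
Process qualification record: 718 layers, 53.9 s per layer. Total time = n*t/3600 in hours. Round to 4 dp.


t = 718 * 53.9 / 3600 = 10.7501 hrs


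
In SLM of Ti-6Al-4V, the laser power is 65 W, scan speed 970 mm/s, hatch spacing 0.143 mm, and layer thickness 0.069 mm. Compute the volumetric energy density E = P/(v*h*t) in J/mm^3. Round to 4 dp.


E = 65 / (970*0.143*0.069) = 6.7914 J/mm^3


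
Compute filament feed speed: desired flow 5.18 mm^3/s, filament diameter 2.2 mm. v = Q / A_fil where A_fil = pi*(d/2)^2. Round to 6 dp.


A = pi*(2.2/2)^2 = 3.801327
v = 5.18 / 3.801327 = 1.362682 mm/s


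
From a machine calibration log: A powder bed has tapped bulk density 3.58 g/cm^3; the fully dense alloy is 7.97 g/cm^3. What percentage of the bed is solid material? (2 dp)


Packing = (3.58/7.97)*100 = 44.92 %


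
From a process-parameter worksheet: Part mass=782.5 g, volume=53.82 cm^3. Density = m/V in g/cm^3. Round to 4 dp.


rho = 782.5 / 53.82 = 14.5392 g/cm^3


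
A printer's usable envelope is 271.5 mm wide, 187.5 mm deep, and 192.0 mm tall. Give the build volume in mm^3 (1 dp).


V = 271.5 * 187.5 * 192.0 = 9774000.0 mm^3


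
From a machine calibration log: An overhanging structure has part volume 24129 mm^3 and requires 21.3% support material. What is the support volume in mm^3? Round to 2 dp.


V_support = 24129 * 0.213 = 5139.48 mm^3


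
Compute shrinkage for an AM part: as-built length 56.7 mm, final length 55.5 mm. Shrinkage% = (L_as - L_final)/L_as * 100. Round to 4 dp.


Shrinkage = ((56.7-55.5)/56.7)*100 = 2.1164 %


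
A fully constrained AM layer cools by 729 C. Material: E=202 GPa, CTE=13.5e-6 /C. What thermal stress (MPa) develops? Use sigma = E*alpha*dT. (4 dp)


sigma = 202*1000 * 13.5e-6 * 729 = 1987.983 MPa


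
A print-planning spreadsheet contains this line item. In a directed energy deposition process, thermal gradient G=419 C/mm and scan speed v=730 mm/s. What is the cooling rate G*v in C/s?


CR = 419 * 730 = 305870 C/s


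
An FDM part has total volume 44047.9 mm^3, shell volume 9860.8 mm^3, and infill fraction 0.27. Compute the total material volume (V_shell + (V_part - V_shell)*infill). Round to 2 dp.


V_infill = (44047.9 - 9860.8) * 0.27 = 9230.52
V_total = 9860.8 + 9230.52 = 19091.32 mm^3


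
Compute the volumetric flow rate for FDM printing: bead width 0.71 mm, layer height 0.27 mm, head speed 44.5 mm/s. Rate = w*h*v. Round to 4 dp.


Rate = 0.71 * 0.27 * 44.5 = 8.5307 mm^3/s


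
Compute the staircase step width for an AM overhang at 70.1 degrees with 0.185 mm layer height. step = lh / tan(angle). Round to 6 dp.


step = 0.185 / tan(70.1) = 0.066969 mm


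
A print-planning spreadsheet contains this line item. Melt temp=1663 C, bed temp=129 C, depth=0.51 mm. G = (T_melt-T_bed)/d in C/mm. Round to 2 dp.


G = (1663-129)/0.51 = 3007.84 C/mm


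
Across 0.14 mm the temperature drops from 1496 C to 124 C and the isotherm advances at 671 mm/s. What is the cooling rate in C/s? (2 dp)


G = (1496-124)/0.14 = 9800.0 C/mm
CR = 9800.0 * 671 = 6575800.0 C/s


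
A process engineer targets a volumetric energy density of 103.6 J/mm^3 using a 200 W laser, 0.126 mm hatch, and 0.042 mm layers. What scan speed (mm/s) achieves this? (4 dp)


v = 200 / (103.6*0.126*0.042) = 364.7963 mm/s


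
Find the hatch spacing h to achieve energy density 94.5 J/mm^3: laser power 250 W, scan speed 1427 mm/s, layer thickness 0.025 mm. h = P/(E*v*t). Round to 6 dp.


h = 250 / (94.5*1427*0.025) = 0.074156 mm


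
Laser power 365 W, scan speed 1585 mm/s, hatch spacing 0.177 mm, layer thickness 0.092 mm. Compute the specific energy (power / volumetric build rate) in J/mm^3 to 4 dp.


Build rate = 1585 * 0.177 * 0.092 = 25.81014 mm^3/s
SE = 365 / 25.81014 = 14.1417 J/mm^3


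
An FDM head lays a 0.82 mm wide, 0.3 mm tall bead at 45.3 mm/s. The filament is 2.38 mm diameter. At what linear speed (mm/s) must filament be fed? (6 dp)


Q = 0.82 * 0.3 * 45.3 = 11.1438 mm^3/s
A_fil = pi*(2.38/2)^2 = 4.44880936 mm^2
v_feed = 11.1438 / 4.44880936 = 2.504895 mm/s


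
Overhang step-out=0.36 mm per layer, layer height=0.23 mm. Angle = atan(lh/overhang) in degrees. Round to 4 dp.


angle = atan(0.23/0.36) = 32.5741 degrees


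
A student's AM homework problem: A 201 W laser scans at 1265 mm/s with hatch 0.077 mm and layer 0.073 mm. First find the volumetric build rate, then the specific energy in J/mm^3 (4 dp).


Build rate = 1265 * 0.077 * 0.073 = 7.110565 mm^3/s
SE = 201 / 7.110565 = 28.2678 J/mm^3


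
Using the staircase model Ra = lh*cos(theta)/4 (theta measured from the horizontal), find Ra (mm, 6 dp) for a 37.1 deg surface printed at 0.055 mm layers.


Ra = 0.055 * cos(37.1) / 4 = 0.010967 mm


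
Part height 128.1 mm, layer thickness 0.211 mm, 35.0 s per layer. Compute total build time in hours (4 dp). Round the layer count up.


Layers = ceil(128.1/0.211) = 608
t = 608 * 35.0 / 3600 = 5.9111 hrs


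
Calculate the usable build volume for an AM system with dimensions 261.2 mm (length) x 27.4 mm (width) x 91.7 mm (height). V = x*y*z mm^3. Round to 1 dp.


V = 261.2 * 27.4 * 91.7 = 656285.9 mm^3


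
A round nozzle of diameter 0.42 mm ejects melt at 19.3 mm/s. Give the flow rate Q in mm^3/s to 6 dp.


A = pi*(0.42/2)^2 = 0.13854424 mm^2
Q = 0.13854424 * 19.3 = 2.673904 mm^3/s


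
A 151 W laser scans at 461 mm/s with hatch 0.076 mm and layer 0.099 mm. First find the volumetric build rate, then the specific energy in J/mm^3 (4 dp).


Build rate = 461 * 0.076 * 0.099 = 3.468564 mm^3/s
SE = 151 / 3.468564 = 43.5339 J/mm^3


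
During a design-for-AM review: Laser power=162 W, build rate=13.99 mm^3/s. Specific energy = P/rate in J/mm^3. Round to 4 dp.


SE = 162 / 13.99 = 11.5797 J/mm^3


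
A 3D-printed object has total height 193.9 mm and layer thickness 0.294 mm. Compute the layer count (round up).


Layers = ceil(193.9/0.294) = 660


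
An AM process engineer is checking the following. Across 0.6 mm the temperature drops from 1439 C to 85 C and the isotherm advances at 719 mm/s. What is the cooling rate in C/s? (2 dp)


G = (1439-85)/0.6 = 2256.66666667 C/mm
CR = 2256.66666667 * 719 = 1622543.33 C/s


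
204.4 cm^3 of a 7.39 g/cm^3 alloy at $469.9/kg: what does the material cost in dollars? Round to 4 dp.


Mass = 204.4*7.39/1000 = 1.510516 kg
Cost = 1.510516 * 469.9 = 709.7915 $


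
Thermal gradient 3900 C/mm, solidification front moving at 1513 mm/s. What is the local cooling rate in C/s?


CR = 3900 * 1513 = 5900700 C/s


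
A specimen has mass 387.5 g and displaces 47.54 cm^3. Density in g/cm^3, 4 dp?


rho = 387.5 / 47.54 = 8.151 g/cm^3
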